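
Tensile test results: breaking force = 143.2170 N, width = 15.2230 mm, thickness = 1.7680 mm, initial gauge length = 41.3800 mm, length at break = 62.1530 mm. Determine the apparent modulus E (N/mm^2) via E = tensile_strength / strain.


TS = F / (w * t) = 143.2170 / (15.2230 * 1.7680) = 5.3212 N/mm^2
strain = (Lf - L0) / L0 = (62.1530 - 41.3800) / 41.3800 = 0.5020
E = TS / strain = 5.3212 / 0.5020 = 10.5999 N/mm^2


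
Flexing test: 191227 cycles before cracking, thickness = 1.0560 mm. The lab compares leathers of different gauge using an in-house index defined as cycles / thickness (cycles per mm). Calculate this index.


Formula: Index = cycles / thickness
Substituting: Index = 191227 / 1.0560
Result: 181086.1742 cycles/mm


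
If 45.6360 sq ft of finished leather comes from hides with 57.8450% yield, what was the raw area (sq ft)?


Formula: raw = finished * 100 / yield
Substituting: raw = 45.6360 * 100 / 57.8450
Result: 78.8936 sq ft


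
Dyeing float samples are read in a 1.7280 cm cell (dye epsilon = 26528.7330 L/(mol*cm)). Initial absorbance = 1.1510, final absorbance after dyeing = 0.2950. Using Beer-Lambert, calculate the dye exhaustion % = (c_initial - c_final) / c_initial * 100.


c_initial = A_i / (epsilon * l) = 1.1510 / (26528.7330 * 1.7280) = 2.5108e-05 mol/L
c_final = A_f / (epsilon * l) = 0.2950 / (26528.7330 * 1.7280) = 6.4352e-06 mol/L
Exhaustion = (c_initial - c_final) / c_initial * 100 = (2.5108e-05 - 6.4352e-06) / 2.5108e-05 * 100 = 74.3701 %


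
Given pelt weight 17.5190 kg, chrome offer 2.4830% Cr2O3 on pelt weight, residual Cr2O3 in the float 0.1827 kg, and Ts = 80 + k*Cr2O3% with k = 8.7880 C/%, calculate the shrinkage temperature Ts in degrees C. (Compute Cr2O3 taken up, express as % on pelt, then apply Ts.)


Offered = pelt * offer_pct / 100 = 17.5190 * 2.4830 / 100 = 0.4350 kg
Uptake = offered - residual = 0.4350 - 0.1827 = 0.2523 kg
Cr2O3% on pelt = uptake / pelt * 100 = 0.2523 / 17.5190 * 100 = 1.4401 %
Ts = 80 + k * Cr2O3% = 80 + 8.7880 * 1.4401 = 92.6559 C


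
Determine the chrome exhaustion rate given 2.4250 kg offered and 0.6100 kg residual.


Formula: Uptake = (offered - residual) / offered * 100
Substituting: Uptake = (2.4250 - 0.6100) / 2.4250 * 100
Result: 74.8454 %


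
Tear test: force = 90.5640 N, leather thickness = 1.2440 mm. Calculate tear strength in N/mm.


Formula: Tear strength = force / thickness
Substituting: Tear strength = 90.5640 / 1.2440
Result: 72.8006 N/mm


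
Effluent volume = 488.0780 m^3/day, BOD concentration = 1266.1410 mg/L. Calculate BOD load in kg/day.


Formula: BOD_load = volume * conc / 1000
Substituting: BOD_load = 488.0780 * 1266.1410 / 1000
Result: 617.9756 kg/day


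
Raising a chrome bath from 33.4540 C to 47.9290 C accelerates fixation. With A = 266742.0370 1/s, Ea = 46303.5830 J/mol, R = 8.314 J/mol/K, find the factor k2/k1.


T1 = 33.4540 + 273.15 = 306.6040 K; T2 = 47.9290 + 273.15 = 321.0790 K
k1 = A * exp(-Ea/(R*T1)) = 266742.0370 * exp(-46303.5830/(8.314*306.6040)) = 0.00344579 1/s
k2 = A * exp(-Ea/(R*T2)) = 266742.0370 * exp(-46303.5830/(8.314*321.0790)) = 0.00781511 1/s
k2/k1 = 0.00781511 / 0.00344579 = 2.2680


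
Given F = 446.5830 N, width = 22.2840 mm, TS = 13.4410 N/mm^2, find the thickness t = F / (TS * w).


Formula: t = F / (TS * w)
Substituting: t = 446.5830 / (13.4410 * 22.2840)
Result: 1.4910 mm


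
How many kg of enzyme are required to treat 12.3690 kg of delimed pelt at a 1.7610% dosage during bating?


Formula: Enzyme = substrate * pct / 100
Substituting: Enzyme = 12.3690 * 1.7610 / 100
Result: 0.2178 kg


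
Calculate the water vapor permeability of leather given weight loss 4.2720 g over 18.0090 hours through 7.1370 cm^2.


Formula: WVP = loss / (area * time)
Substituting: WVP = 4.2720 / (7.1370 * 18.0090)
Result: 0.0332373 g/(cm^2*hr)


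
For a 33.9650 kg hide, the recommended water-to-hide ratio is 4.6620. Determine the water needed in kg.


Formula: Water = hide_weight * ratio
Substituting: Water = 33.9650 * 4.6620
Result: 158.3448 kg


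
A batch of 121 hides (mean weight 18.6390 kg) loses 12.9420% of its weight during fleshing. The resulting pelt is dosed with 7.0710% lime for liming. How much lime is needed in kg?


Total_raw = N * avg_wt = 121 * 18.6390 = 2255.3190 kg
Substrate = Total_raw * (1 - loss/100) = 2255.3190 * (1 - 12.9420/100) = 1963.4356 kg
Lime = Substrate * pct / 100 = 1963.4356 * 7.0710 / 100 = 138.8345 kg


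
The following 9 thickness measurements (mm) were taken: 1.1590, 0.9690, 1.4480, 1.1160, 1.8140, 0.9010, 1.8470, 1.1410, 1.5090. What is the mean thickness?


Formula: Average = sum / n
Substituting: Average = 11.9040 / 9
Result: 1.3227 mm


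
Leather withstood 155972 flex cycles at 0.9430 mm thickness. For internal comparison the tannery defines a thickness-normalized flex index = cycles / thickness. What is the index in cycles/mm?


Formula: Index = cycles / thickness
Substituting: Index = 155972 / 0.9430
Result: 165399.7879 cycles/mm


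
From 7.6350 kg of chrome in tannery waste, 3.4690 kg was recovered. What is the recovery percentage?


Formula: Recovery = recovered / input * 100
Substituting: Recovery = 3.4690 / 7.6350 * 100
Result: 45.4355 %


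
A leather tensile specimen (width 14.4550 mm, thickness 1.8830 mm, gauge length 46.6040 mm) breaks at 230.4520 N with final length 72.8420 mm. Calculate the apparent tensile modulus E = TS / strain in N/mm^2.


TS = F / (w * t) = 230.4520 / (14.4550 * 1.8830) = 8.4667 N/mm^2
strain = (Lf - L0) / L0 = (72.8420 - 46.6040) / 46.6040 = 0.5630
E = TS / strain = 8.4667 / 0.5630 = 15.0385 N/mm^2


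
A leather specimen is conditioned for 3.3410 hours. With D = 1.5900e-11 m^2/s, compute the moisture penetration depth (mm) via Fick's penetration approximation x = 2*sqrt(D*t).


t = 3.3410 hr * 3600 = 12027.6000 s
D * t = 1.5900e-11 * 12027.6000 = 1.9124e-07
x = 2 * sqrt(D*t) = 2 * sqrt(1.9124e-07) = 8.7462e-04 m = 0.8746 mm


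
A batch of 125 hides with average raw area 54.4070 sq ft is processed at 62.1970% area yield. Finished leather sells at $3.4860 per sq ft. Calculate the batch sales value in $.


Raw_total = N * avg_area = 125 * 54.4070 = 6800.8750 sq ft
Finished = Raw_total * yield / 100 = 6800.8750 * 62.1970 / 100 = 4229.9402 sq ft
Value = Finished * price = 4229.9402 * 3.4860 = 14745.5716 $


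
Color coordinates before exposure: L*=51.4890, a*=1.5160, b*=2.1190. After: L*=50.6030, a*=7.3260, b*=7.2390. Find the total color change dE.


dL = -0.8860, da = 5.8100, db = 5.1200
dE = sqrt((-0.8860)^2 + 5.8100^2 + 5.1200^2) = 7.7946


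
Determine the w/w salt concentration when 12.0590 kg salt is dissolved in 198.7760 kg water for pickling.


Formula: Conc = salt / (water + salt) * 100
Substituting: Conc = 12.0590 / (198.7760 + 12.0590) * 100
Result: 5.7196 %


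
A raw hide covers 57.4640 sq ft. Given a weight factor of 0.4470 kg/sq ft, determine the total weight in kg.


Formula: Weight = area * weight_per_sqft
Substituting: Weight = 57.4640 * 0.4470
Result: 25.6864 kg


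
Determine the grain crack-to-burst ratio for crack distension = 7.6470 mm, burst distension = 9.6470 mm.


Formula: Ratio = crack / burst
Substituting: Ratio = 7.6470 / 9.6470
Result: 0.7927


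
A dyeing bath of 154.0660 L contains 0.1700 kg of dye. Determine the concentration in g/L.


Formula: Conc = dye_mass(kg) / volume(L) * 1000
Substituting: Conc = 0.1700 / 154.0660 * 1000
Result: 1.1034 g/L


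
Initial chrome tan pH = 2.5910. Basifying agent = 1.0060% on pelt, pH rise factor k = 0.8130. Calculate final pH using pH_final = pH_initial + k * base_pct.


Formula: pH_final = pH_initial + k * base_pct
Substituting: pH_final = 2.5910 + 0.8130 * 1.0060
Result: 3.4089


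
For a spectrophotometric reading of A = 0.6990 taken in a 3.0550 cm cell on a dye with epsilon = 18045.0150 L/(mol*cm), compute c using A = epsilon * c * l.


Formula: c = A / (epsilon * l)
Substituting: c = 0.6990 / (18045.0150 * 3.0550)
Result: 1.2680e-05 mol/L


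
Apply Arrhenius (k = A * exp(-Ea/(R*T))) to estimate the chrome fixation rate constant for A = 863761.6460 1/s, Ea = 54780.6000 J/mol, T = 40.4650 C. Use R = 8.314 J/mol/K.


T_K = T_C + 273.15 = 40.4650 + 273.15 = 313.6150 K
exponent = -Ea / (R * T_K) = -54780.6000 / (8.314 * 313.6150) = -21.0097
k = A * exp(exponent) = 863761.6460 * exp(-21.0097) = 6.4863e-04 1/s


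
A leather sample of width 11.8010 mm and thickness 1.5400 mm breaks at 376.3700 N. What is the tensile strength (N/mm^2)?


Formula: TS = force / (width * thickness)
Substituting: TS = 376.3700 / (11.8010 * 1.5400)
Result: 20.7098 N/mm^2


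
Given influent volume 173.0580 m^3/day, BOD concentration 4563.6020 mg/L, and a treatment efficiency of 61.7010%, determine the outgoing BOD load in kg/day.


Load_in = volume * conc / 1000 = 173.0580 * 4563.6020 / 1000 = 789.7678 kg/day
Removed = Load_in * eff / 100 = 789.7678 * 61.7010 / 100 = 487.2947 kg/day
Load_out = Load_in - Removed = 789.7678 - 487.2947 = 302.4732 kg/day


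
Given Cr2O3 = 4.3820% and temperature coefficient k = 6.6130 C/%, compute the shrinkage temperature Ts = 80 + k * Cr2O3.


Formula: Ts = 80 + k * Cr2O3
Substituting: Ts = 80 + 6.6130 * 4.3820
Result: 108.9782 C


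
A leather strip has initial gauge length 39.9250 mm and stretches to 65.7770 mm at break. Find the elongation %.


Formula: Elongation = (Lf - L0) / L0 * 100
Substituting: Elongation = (65.7770 - 39.9250) / 39.9250 * 100
Result: 64.7514 %


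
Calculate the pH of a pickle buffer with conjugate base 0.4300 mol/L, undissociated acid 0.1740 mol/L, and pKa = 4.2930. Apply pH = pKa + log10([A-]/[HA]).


ratio = [A-] / [HA] = 0.4300 / 0.1740 = 2.4713
log10(ratio) = 0.3929
pH = pKa + log10(ratio) = 4.2930 + 0.3929 = 4.6859


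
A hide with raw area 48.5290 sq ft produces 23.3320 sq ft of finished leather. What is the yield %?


Formula: Yield = finished / raw * 100
Substituting: Yield = 23.3320 / 48.5290 * 100
Result: 48.0785 %


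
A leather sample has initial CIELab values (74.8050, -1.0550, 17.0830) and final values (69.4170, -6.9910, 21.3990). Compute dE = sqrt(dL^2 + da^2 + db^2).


dL = -5.3880, da = -5.9360, db = 4.3160
dE = sqrt((-5.3880)^2 + (-5.9360)^2 + 4.3160^2) = 9.1046


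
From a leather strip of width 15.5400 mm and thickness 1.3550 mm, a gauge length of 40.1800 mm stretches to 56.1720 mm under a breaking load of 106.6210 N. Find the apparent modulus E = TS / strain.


TS = F / (w * t) = 106.6210 / (15.5400 * 1.3550) = 5.0635 N/mm^2
strain = (Lf - L0) / L0 = (56.1720 - 40.1800) / 40.1800 = 0.3980
E = TS / strain = 5.0635 / 0.3980 = 12.7221 N/mm^2


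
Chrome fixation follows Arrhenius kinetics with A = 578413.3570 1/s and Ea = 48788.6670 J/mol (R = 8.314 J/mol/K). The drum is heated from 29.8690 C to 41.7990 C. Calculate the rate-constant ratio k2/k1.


T1 = 29.8690 + 273.15 = 303.0190 K; T2 = 41.7990 + 273.15 = 314.9490 K
k1 = A * exp(-Ea/(R*T1)) = 578413.3570 * exp(-48788.6670/(8.314*303.0190)) = 0.00224754 1/s
k2 = A * exp(-Ea/(R*T2)) = 578413.3570 * exp(-48788.6670/(8.314*314.9490)) = 0.00468049 1/s
k2/k1 = 0.00468049 / 0.00224754 = 2.0825


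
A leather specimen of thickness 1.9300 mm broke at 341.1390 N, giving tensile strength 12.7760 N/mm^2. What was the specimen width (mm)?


Formula: w = F / (TS * t)
Substituting: w = 341.1390 / (12.7760 * 1.9300)
Result: 13.8350 mm


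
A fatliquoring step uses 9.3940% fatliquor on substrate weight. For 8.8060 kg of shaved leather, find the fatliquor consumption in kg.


Formula: Fat = substrate * pct / 100
Substituting: Fat = 8.8060 * 9.3940 / 100
Result: 0.8272 kg


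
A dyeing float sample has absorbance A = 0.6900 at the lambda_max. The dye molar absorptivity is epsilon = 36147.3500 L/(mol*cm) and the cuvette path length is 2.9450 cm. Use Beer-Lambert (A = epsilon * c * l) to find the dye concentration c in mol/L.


Formula: c = A / (epsilon * l)
Substituting: c = 0.6900 / (36147.3500 * 2.9450)
Result: 6.4817e-06 mol/L


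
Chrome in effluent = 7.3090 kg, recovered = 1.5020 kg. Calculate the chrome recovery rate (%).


Formula: Recovery = recovered / input * 100
Substituting: Recovery = 1.5020 / 7.3090 * 100
Result: 20.5500 %


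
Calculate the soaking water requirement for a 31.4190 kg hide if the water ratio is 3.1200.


Formula: Water = hide_weight * ratio
Substituting: Water = 31.4190 * 3.1200
Result: 98.0273 kg


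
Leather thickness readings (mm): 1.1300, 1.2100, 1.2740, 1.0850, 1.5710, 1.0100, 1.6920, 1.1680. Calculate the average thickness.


Formula: Average = sum / n
Substituting: Average = 10.1400 / 8
Result: 1.2675 mm


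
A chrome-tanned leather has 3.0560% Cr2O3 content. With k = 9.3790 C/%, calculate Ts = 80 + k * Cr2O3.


Formula: Ts = 80 + k * Cr2O3
Substituting: Ts = 80 + 9.3790 * 3.0560
Result: 108.6622 C


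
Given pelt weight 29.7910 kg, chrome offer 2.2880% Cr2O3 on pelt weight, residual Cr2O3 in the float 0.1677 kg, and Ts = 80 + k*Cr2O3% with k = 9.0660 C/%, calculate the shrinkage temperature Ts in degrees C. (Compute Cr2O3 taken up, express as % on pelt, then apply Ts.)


Offered = pelt * offer_pct / 100 = 29.7910 * 2.2880 / 100 = 0.6816 kg
Uptake = offered - residual = 0.6816 - 0.1677 = 0.5139 kg
Cr2O3% on pelt = uptake / pelt * 100 = 0.5139 / 29.7910 * 100 = 1.7251 %
Ts = 80 + k * Cr2O3% = 80 + 9.0660 * 1.7251 = 95.6396 C


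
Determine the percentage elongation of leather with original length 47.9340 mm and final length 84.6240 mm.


Formula: Elongation = (Lf - L0) / L0 * 100
Substituting: Elongation = (84.6240 - 47.9340) / 47.9340 * 100
Result: 76.5427 %


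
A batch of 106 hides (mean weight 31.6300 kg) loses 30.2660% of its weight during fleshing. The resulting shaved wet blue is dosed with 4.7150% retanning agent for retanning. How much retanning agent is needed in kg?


Total_raw = N * avg_wt = 106 * 31.6300 = 3352.7800 kg
Substrate = Total_raw * (1 - loss/100) = 3352.7800 * (1 - 30.2660/100) = 2338.0276 kg
Retan = Substrate * pct / 100 = 2338.0276 * 4.7150 / 100 = 110.2380 kg


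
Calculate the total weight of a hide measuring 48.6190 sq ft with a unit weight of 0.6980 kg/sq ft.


Formula: Weight = area * weight_per_sqft
Substituting: Weight = 48.6190 * 0.6980
Result: 33.9361 kg


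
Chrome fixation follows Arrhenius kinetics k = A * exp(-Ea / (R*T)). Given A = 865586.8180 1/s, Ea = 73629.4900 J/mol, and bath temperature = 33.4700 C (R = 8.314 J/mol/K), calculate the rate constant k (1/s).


T_K = T_C + 273.15 = 33.4700 + 273.15 = 306.6200 K
exponent = -Ea / (R * T_K) = -73629.4900 / (8.314 * 306.6200) = -28.8829
k = A * exp(exponent) = 865586.8180 * exp(-28.8829) = 2.4752e-07 1/s


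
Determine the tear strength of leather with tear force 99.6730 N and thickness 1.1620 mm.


Formula: Tear strength = force / thickness
Substituting: Tear strength = 99.6730 / 1.1620
Result: 85.7771 N/mm


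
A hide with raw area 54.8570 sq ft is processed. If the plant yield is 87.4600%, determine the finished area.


Formula: finished = raw * yield / 100
Substituting: finished = 54.8570 * 87.4600 / 100
Result: 47.9779 sq ft


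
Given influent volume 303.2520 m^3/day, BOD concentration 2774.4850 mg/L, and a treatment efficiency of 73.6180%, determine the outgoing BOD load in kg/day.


Load_in = volume * conc / 1000 = 303.2520 * 2774.4850 / 1000 = 841.3681 kg/day
Removed = Load_in * eff / 100 = 841.3681 * 73.6180 / 100 = 619.3984 kg/day
Load_out = Load_in - Removed = 841.3681 - 619.3984 = 221.9697 kg/day


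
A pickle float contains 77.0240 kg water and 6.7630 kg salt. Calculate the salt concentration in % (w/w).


Formula: Conc = salt / (water + salt) * 100
Substituting: Conc = 6.7630 / (77.0240 + 6.7630) * 100
Result: 8.0717 %


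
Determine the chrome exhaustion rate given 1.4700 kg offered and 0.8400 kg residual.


Formula: Uptake = (offered - residual) / offered * 100
Substituting: Uptake = (1.4700 - 0.8400) / 1.4700 * 100
Result: 42.8571 %


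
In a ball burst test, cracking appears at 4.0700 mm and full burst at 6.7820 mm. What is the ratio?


Formula: Ratio = crack / burst
Substituting: Ratio = 4.0700 / 6.7820
Result: 0.6001


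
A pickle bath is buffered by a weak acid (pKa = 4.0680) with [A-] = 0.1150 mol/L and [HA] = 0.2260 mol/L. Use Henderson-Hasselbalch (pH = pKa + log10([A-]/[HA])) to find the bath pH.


ratio = [A-] / [HA] = 0.1150 / 0.2260 = 0.5088
log10(ratio) = -0.2934
pH = pKa + log10(ratio) = 4.0680 - 0.2934 = 3.7746


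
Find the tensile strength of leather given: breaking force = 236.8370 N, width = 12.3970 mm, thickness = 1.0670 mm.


Formula: TS = force / (width * thickness)
Substituting: TS = 236.8370 / (12.3970 * 1.0670)
Result: 17.9048 N/mm^2


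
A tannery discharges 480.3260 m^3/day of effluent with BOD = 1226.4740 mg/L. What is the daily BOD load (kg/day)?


Formula: BOD_load = volume * conc / 1000
Substituting: BOD_load = 480.3260 * 1226.4740 / 1000
Result: 589.1074 kg/day


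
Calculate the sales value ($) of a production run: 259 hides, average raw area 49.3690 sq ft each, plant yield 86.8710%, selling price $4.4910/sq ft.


Raw_total = N * avg_area = 259 * 49.3690 = 12786.5710 sq ft
Finished = Raw_total * yield / 100 = 12786.5710 * 86.8710 / 100 = 11107.8221 sq ft
Value = Finished * price = 11107.8221 * 4.4910 = 49885.2290 $


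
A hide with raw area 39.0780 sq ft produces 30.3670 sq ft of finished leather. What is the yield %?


Formula: Yield = finished / raw * 100
Substituting: Yield = 30.3670 / 39.0780 * 100
Result: 77.7087 %


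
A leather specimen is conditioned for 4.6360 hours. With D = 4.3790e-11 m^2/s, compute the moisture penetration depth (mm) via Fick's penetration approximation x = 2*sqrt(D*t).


t = 4.6360 hr * 3600 = 16689.6000 s
D * t = 4.3790e-11 * 16689.6000 = 7.3084e-07
x = 2 * sqrt(D*t) = 2 * sqrt(7.3084e-07) = 0.00170978 m = 1.7098 mm


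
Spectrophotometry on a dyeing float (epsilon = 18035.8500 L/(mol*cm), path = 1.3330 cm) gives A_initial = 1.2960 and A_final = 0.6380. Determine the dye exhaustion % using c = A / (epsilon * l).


c_initial = A_i / (epsilon * l) = 1.2960 / (18035.8500 * 1.3330) = 5.3906e-05 mol/L
c_final = A_f / (epsilon * l) = 0.6380 / (18035.8500 * 1.3330) = 2.6537e-05 mol/L
Exhaustion = (c_initial - c_final) / c_initial * 100 = (5.3906e-05 - 2.6537e-05) / 5.3906e-05 * 100 = 50.7716 %


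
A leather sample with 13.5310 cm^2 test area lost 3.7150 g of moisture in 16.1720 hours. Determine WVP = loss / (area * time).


Formula: WVP = loss / (area * time)
Substituting: WVP = 3.7150 / (13.5310 * 16.1720)
Result: 0.0169772 g/(cm^2*hr)


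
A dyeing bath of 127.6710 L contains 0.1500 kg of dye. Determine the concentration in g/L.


Formula: Conc = dye_mass(kg) / volume(L) * 1000
Substituting: Conc = 0.1500 / 127.6710 * 1000
Result: 1.1749 g/L


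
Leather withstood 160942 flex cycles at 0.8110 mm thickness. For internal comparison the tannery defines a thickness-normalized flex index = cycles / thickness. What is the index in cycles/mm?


Formula: Index = cycles / thickness
Substituting: Index = 160942 / 0.8110
Result: 198448.8286 cycles/mm


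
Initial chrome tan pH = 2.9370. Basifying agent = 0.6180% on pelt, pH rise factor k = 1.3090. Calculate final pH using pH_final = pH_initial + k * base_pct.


Formula: pH_final = pH_initial + k * base_pct
Substituting: pH_final = 2.9370 + 1.3090 * 0.6180
Result: 3.7460


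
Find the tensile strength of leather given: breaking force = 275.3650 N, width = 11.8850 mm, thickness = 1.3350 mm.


Formula: TS = force / (width * thickness)
Substituting: TS = 275.3650 / (11.8850 * 1.3350)
Result: 17.3551 N/mm^2


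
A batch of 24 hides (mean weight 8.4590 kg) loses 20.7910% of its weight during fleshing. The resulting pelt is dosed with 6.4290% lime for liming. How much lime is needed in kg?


Total_raw = N * avg_wt = 24 * 8.4590 = 203.0160 kg
Substrate = Total_raw * (1 - loss/100) = 203.0160 * (1 - 20.7910/100) = 160.8069 kg
Lime = Substrate * pct / 100 = 160.8069 * 6.4290 / 100 = 10.3383 kg


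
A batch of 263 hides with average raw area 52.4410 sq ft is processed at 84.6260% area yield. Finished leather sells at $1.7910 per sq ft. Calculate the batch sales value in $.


Raw_total = N * avg_area = 263 * 52.4410 = 13791.9830 sq ft
Finished = Raw_total * yield / 100 = 13791.9830 * 84.6260 / 100 = 11671.6035 sq ft
Value = Finished * price = 11671.6035 * 1.7910 = 20903.8419 $


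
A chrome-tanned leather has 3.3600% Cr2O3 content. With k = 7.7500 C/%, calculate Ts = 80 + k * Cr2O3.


Formula: Ts = 80 + k * Cr2O3
Substituting: Ts = 80 + 7.7500 * 3.3600
Result: 106.0400 C


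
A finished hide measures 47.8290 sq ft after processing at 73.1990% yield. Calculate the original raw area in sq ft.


Formula: raw = finished * 100 / yield
Substituting: raw = 47.8290 * 100 / 73.1990
Result: 65.3411 sq ft


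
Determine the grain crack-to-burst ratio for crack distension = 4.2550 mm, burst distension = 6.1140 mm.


Formula: Ratio = crack / burst
Substituting: Ratio = 4.2550 / 6.1140
Result: 0.6959


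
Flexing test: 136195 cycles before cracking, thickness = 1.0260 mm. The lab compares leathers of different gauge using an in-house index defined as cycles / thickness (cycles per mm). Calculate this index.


Formula: Index = cycles / thickness
Substituting: Index = 136195 / 1.0260
Result: 132743.6647 cycles/mm


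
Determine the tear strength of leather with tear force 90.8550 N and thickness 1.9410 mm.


Formula: Tear strength = force / thickness
Substituting: Tear strength = 90.8550 / 1.9410
Result: 46.8083 N/mm


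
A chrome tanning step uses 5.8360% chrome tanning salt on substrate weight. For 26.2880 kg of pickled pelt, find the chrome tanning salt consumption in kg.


Formula: Chrome = substrate * pct / 100
Substituting: Chrome = 26.2880 * 5.8360 / 100
Result: 1.5342 kg


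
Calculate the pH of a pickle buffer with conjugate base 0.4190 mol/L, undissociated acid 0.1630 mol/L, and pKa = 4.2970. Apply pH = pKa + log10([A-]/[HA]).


ratio = [A-] / [HA] = 0.4190 / 0.1630 = 2.5706
log10(ratio) = 0.4100
pH = pKa + log10(ratio) = 4.2970 + 0.4100 = 4.7070


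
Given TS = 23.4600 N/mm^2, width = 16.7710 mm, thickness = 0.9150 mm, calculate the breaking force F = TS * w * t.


Formula: F = TS * w * t
Substituting: F = 23.4600 * 16.7710 * 0.9150
Result: 360.0046 N


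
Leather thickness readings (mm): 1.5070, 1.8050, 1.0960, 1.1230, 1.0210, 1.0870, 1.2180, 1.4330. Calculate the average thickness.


Formula: Average = sum / n
Substituting: Average = 10.2900 / 8
Result: 1.2862 mm


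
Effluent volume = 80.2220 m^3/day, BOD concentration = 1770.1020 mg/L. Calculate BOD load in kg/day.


Formula: BOD_load = volume * conc / 1000
Substituting: BOD_load = 80.2220 * 1770.1020 / 1000
Result: 142.0011 kg/day


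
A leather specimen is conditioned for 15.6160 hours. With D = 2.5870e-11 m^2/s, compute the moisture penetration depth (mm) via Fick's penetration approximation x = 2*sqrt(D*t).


t = 15.6160 hr * 3600 = 56217.6000 s
D * t = 2.5870e-11 * 56217.6000 = 1.4543e-06
x = 2 * sqrt(D*t) = 2 * sqrt(1.4543e-06) = 0.00241193 m = 2.4119 mm


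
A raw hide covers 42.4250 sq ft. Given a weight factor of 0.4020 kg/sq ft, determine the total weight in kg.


Formula: Weight = area * weight_per_sqft
Substituting: Weight = 42.4250 * 0.4020
Result: 17.0548 kg


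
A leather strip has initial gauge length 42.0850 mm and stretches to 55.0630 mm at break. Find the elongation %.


Formula: Elongation = (Lf - L0) / L0 * 100
Substituting: Elongation = (55.0630 - 42.0850) / 42.0850 * 100
Result: 30.8376 %


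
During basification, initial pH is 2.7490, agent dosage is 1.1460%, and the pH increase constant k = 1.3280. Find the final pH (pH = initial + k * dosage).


Formula: pH_final = pH_initial + k * base_pct
Substituting: pH_final = 2.7490 + 1.3280 * 1.1460
Result: 4.2709


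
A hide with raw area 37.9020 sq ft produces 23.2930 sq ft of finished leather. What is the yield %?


Formula: Yield = finished / raw * 100
Substituting: Yield = 23.2930 / 37.9020 * 100
Result: 61.4559 %


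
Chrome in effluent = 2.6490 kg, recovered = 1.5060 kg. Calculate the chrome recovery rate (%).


Formula: Recovery = recovered / input * 100
Substituting: Recovery = 1.5060 / 2.6490 * 100
Result: 56.8516 %


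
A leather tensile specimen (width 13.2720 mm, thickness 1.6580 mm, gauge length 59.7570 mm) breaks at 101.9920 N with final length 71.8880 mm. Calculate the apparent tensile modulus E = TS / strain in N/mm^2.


TS = F / (w * t) = 101.9920 / (13.2720 * 1.6580) = 4.6350 N/mm^2
strain = (Lf - L0) / L0 = (71.8880 - 59.7570) / 59.7570 = 0.2030
E = TS / strain = 4.6350 / 0.2030 = 22.8317 N/mm^2


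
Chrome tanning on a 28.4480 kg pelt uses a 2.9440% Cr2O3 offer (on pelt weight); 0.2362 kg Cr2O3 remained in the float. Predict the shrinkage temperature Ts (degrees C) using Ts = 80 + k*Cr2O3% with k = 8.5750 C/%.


Offered = pelt * offer_pct / 100 = 28.4480 * 2.9440 / 100 = 0.8375 kg
Uptake = offered - residual = 0.8375 - 0.2362 = 0.6013 kg
Cr2O3% on pelt = uptake / pelt * 100 = 0.6013 / 28.4480 * 100 = 2.1137 %
Ts = 80 + k * Cr2O3% = 80 + 8.5750 * 2.1137 = 98.1251 C


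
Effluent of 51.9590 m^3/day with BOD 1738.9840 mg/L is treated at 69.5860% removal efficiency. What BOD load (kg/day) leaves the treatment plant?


Load_in = volume * conc / 1000 = 51.9590 * 1738.9840 / 1000 = 90.3559 kg/day
Removed = Load_in * eff / 100 = 90.3559 * 69.5860 / 100 = 62.8750 kg/day
Load_out = Load_in - Removed = 90.3559 - 62.8750 = 27.4808 kg/day


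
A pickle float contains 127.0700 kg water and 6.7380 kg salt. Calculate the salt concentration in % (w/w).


Formula: Conc = salt / (water + salt) * 100
Substituting: Conc = 6.7380 / (127.0700 + 6.7380) * 100
Result: 5.0356 %


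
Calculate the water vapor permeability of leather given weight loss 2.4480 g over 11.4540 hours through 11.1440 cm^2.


Formula: WVP = loss / (area * time)
Substituting: WVP = 2.4480 / (11.1440 * 11.4540)
Result: 0.0191784 g/(cm^2*hr)


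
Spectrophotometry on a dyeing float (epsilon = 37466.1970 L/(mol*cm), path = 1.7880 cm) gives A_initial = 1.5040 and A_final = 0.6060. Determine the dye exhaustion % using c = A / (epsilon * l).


c_initial = A_i / (epsilon * l) = 1.5040 / (37466.1970 * 1.7880) = 2.2451e-05 mol/L
c_final = A_f / (epsilon * l) = 0.6060 / (37466.1970 * 1.7880) = 9.0462e-06 mol/L
Exhaustion = (c_initial - c_final) / c_initial * 100 = (2.2451e-05 - 9.0462e-06) / 2.2451e-05 * 100 = 59.7074 %


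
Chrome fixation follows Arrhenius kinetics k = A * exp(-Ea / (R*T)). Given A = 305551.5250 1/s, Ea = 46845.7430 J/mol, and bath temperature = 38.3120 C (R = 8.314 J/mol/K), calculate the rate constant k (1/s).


T_K = T_C + 273.15 = 38.3120 + 273.15 = 311.4620 K
exponent = -Ea / (R * T_K) = -46845.7430 / (8.314 * 311.4620) = -18.0907
k = A * exp(exponent) = 305551.5250 * exp(-18.0907) = 0.0042501 1/s


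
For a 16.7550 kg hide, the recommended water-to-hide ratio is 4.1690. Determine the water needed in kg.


Formula: Water = hide_weight * ratio
Substituting: Water = 16.7550 * 4.1690
Result: 69.8516 kg


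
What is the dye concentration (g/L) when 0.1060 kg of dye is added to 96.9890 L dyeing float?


Formula: Conc = dye_mass(kg) / volume(L) * 1000
Substituting: Conc = 0.1060 / 96.9890 * 1000
Result: 1.0929 g/L


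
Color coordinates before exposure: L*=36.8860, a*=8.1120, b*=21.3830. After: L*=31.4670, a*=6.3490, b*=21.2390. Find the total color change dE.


dL = -5.4190, da = -1.7630, db = -0.1440
dE = sqrt((-5.4190)^2 + (-1.7630)^2 + (-0.1440)^2) = 5.7004


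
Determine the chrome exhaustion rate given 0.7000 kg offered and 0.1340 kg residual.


Formula: Uptake = (offered - residual) / offered * 100
Substituting: Uptake = (0.7000 - 0.1340) / 0.7000 * 100
Result: 80.8571 %


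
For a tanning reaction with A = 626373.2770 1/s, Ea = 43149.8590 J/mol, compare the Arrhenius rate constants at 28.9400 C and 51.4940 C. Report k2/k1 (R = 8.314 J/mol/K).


T1 = 28.9400 + 273.15 = 302.0900 K; T2 = 51.4940 + 273.15 = 324.6440 K
k1 = A * exp(-Ea/(R*T1)) = 626373.2770 * exp(-43149.8590/(8.314*302.0900)) = 0.0216513 1/s
k2 = A * exp(-Ea/(R*T2)) = 626373.2770 * exp(-43149.8590/(8.314*324.6440)) = 0.0714245 1/s
k2/k1 = 0.0714245 / 0.0216513 = 3.2988


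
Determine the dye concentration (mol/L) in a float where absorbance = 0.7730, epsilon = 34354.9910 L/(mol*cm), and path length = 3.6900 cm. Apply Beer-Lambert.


Formula: c = A / (epsilon * l)
Substituting: c = 0.7730 / (34354.9910 * 3.6900)
Result: 6.0977e-06 mol/L


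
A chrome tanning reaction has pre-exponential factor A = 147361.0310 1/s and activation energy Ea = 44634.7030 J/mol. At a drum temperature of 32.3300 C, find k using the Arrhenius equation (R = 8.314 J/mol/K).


T_K = T_C + 273.15 = 32.3300 + 273.15 = 305.4800 K
exponent = -Ea / (R * T_K) = -44634.7030 / (8.314 * 305.4800) = -17.5744
k = A * exp(exponent) = 147361.0310 * exp(-17.5744) = 0.00343502 1/s


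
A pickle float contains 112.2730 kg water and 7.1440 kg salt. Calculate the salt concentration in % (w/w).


Formula: Conc = salt / (water + salt) * 100
Substituting: Conc = 7.1440 / (112.2730 + 7.1440) * 100
Result: 5.9824 %


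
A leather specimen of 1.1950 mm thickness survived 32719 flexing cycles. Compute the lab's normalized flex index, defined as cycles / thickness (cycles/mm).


Formula: Index = cycles / thickness
Substituting: Index = 32719 / 1.1950
Result: 27379.9163 cycles/mm


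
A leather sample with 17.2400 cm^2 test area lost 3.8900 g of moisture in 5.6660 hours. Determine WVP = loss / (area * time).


Formula: WVP = loss / (area * time)
Substituting: WVP = 3.8900 / (17.2400 * 5.6660)
Result: 0.0398232 g/(cm^2*hr)


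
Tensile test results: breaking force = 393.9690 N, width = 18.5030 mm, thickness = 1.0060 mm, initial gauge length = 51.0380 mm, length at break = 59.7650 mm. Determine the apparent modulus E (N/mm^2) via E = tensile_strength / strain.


TS = F / (w * t) = 393.9690 / (18.5030 * 1.0060) = 21.1652 N/mm^2
strain = (Lf - L0) / L0 = (59.7650 - 51.0380) / 51.0380 = 0.1710
E = TS / strain = 21.1652 / 0.1710 = 123.7800 N/mm^2


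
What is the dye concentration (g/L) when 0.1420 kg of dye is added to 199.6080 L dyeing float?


Formula: Conc = dye_mass(kg) / volume(L) * 1000
Substituting: Conc = 0.1420 / 199.6080 * 1000
Result: 0.7114 g/L


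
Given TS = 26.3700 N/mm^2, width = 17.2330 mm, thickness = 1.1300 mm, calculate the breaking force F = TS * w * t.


Formula: F = TS * w * t
Substituting: F = 26.3700 * 17.2330 * 1.1300
Result: 513.5107 N


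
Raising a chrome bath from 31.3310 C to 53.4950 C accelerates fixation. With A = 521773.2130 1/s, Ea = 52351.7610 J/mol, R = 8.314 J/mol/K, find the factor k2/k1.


T1 = 31.3310 + 273.15 = 304.4810 K; T2 = 53.4950 + 273.15 = 326.6450 K
k1 = A * exp(-Ea/(R*T1)) = 521773.2130 * exp(-52351.7610/(8.314*304.4810)) = 5.4457e-04 1/s
k2 = A * exp(-Ea/(R*T2)) = 521773.2130 * exp(-52351.7610/(8.314*326.6450)) = 0.00221552 1/s
k2/k1 = 0.00221552 / 5.4457e-04 = 4.0684


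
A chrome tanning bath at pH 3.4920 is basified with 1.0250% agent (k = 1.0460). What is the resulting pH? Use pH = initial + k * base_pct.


Formula: pH_final = pH_initial + k * base_pct
Substituting: pH_final = 3.4920 + 1.0460 * 1.0250
Result: 4.5641


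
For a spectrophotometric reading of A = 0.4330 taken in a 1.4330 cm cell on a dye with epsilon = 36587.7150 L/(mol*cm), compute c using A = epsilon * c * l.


Formula: c = A / (epsilon * l)
Substituting: c = 0.4330 / (36587.7150 * 1.4330)
Result: 8.2586e-06 mol/L


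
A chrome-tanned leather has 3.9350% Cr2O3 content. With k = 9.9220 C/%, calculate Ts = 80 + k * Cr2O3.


Formula: Ts = 80 + k * Cr2O3
Substituting: Ts = 80 + 9.9220 * 3.9350
Result: 119.0431 C


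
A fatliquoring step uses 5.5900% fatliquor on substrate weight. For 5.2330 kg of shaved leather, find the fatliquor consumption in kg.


Formula: Fat = substrate * pct / 100
Substituting: Fat = 5.2330 * 5.5900 / 100
Result: 0.2925 kg


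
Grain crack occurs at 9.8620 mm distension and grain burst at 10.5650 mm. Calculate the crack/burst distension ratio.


Formula: Ratio = crack / burst
Substituting: Ratio = 9.8620 / 10.5650
Result: 0.9335


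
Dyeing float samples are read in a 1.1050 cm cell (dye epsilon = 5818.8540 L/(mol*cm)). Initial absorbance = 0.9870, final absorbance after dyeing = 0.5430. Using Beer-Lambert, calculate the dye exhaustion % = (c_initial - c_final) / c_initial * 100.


c_initial = A_i / (epsilon * l) = 0.9870 / (5818.8540 * 1.1050) = 1.5350e-04 mol/L
c_final = A_f / (epsilon * l) = 0.5430 / (5818.8540 * 1.1050) = 8.4450e-05 mol/L
Exhaustion = (c_initial - c_final) / c_initial * 100 = (1.5350e-04 - 8.4450e-05) / 1.5350e-04 * 100 = 44.9848 %


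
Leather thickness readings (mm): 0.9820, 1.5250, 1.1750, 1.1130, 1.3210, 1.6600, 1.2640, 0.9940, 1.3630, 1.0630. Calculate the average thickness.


Formula: Average = sum / n
Substituting: Average = 12.4600 / 10
Result: 1.2460 mm


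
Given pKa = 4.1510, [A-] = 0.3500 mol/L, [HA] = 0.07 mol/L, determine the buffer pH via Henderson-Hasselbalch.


ratio = [A-] / [HA] = 0.3500 / 0.07 = 5.0000
log10(ratio) = 0.6990
pH = pKa + log10(ratio) = 4.1510 + 0.6990 = 4.8500


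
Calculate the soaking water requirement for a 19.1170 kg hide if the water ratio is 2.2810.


Formula: Water = hide_weight * ratio
Substituting: Water = 19.1170 * 2.2810
Result: 43.6059 kg


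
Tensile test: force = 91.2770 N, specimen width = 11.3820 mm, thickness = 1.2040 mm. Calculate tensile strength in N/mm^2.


Formula: TS = force / (width * thickness)
Substituting: TS = 91.2770 / (11.3820 * 1.2040)
Result: 6.6606 N/mm^2


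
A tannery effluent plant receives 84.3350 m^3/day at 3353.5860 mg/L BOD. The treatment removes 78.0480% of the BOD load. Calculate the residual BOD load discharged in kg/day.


Load_in = volume * conc / 1000 = 84.3350 * 3353.5860 / 1000 = 282.8247 kg/day
Removed = Load_in * eff / 100 = 282.8247 * 78.0480 / 100 = 220.7390 kg/day
Load_out = Load_in - Removed = 282.8247 - 220.7390 = 62.0857 kg/day


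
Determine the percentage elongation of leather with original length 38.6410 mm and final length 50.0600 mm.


Formula: Elongation = (Lf - L0) / L0 * 100
Substituting: Elongation = (50.0600 - 38.6410) / 38.6410 * 100
Result: 29.5515 %


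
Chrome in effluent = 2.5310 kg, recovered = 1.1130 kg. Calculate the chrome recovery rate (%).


Formula: Recovery = recovered / input * 100
Substituting: Recovery = 1.1130 / 2.5310 * 100
Result: 43.9747 %


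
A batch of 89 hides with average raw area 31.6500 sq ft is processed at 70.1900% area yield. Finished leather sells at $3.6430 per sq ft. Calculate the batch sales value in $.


Raw_total = N * avg_area = 89 * 31.6500 = 2816.8500 sq ft
Finished = Raw_total * yield / 100 = 2816.8500 * 70.1900 / 100 = 1977.1470 sq ft
Value = Finished * price = 1977.1470 * 3.6430 = 7202.7466 $


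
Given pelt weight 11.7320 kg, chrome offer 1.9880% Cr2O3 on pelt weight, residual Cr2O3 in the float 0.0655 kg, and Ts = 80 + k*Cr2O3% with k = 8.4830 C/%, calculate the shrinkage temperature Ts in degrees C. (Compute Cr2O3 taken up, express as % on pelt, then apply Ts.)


Offered = pelt * offer_pct / 100 = 11.7320 * 1.9880 / 100 = 0.2332 kg
Uptake = offered - residual = 0.2332 - 0.0655 = 0.1677 kg
Cr2O3% on pelt = uptake / pelt * 100 = 0.1677 / 11.7320 * 100 = 1.4297 %
Ts = 80 + k * Cr2O3% = 80 + 8.4830 * 1.4297 = 92.1281 C


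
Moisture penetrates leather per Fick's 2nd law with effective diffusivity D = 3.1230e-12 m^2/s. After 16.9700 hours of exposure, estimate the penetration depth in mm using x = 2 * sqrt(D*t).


t = 16.9700 hr * 3600 = 61092.0000 s
D * t = 3.1230e-12 * 61092.0000 = 1.9079e-07
x = 2 * sqrt(D*t) = 2 * sqrt(1.9079e-07) = 8.7359e-04 m = 0.8736 mm


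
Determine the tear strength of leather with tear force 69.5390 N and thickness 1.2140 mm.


Formula: Tear strength = force / thickness
Substituting: Tear strength = 69.5390 / 1.2140
Result: 57.2809 N/mm


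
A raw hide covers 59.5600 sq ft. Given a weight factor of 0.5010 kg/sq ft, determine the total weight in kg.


Formula: Weight = area * weight_per_sqft
Substituting: Weight = 59.5600 * 0.5010
Result: 29.8396 kg


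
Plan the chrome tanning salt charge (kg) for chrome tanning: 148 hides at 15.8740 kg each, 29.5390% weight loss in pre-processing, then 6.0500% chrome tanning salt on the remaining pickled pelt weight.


Total_raw = N * avg_wt = 148 * 15.8740 = 2349.3520 kg
Substrate = Total_raw * (1 - loss/100) = 2349.3520 * (1 - 29.5390/100) = 1655.3769 kg
Chrome = Substrate * pct / 100 = 1655.3769 * 6.0500 / 100 = 100.1503 kg


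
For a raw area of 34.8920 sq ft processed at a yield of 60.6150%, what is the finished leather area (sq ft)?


Formula: finished = raw * yield / 100
Substituting: finished = 34.8920 * 60.6150 / 100
Result: 21.1498 sq ft


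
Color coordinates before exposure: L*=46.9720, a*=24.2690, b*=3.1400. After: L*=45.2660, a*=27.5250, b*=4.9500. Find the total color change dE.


dL = -1.7060, da = 3.2560, db = 1.8100
dE = sqrt((-1.7060)^2 + 3.2560^2 + 1.8100^2) = 4.0973


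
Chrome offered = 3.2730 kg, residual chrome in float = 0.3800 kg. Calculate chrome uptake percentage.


Formula: Uptake = (offered - residual) / offered * 100
Substituting: Uptake = (3.2730 - 0.3800) / 3.2730 * 100
Result: 88.3899 %


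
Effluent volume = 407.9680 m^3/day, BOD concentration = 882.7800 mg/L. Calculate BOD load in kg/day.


Formula: BOD_load = volume * conc / 1000
Substituting: BOD_load = 407.9680 * 882.7800 / 1000
Result: 360.1460 kg/day


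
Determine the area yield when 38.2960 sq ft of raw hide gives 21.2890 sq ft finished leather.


Formula: Yield = finished / raw * 100
Substituting: Yield = 21.2890 / 38.2960 * 100
Result: 55.5907 %


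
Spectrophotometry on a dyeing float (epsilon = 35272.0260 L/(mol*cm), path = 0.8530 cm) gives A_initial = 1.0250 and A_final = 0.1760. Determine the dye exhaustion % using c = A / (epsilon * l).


c_initial = A_i / (epsilon * l) = 1.0250 / (35272.0260 * 0.8530) = 3.4068e-05 mol/L
c_final = A_f / (epsilon * l) = 0.1760 / (35272.0260 * 0.8530) = 5.8497e-06 mol/L
Exhaustion = (c_initial - c_final) / c_initial * 100 = (3.4068e-05 - 5.8497e-06) / 3.4068e-05 * 100 = 82.8293 %


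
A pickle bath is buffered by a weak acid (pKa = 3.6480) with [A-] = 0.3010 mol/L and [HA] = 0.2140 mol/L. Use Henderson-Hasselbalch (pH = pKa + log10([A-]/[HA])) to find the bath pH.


ratio = [A-] / [HA] = 0.3010 / 0.2140 = 1.4065
log10(ratio) = 0.1482
pH = pKa + log10(ratio) = 3.6480 + 0.1482 = 3.7962


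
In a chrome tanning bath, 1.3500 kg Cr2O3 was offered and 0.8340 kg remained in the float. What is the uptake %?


Formula: Uptake = (offered - residual) / offered * 100
Substituting: Uptake = (1.3500 - 0.8340) / 1.3500 * 100
Result: 38.2222 %


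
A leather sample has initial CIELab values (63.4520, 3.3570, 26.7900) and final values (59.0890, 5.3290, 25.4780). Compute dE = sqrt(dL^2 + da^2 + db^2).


dL = -4.3630, da = 1.9720, db = -1.3120
dE = sqrt((-4.3630)^2 + 1.9720^2 + (-1.3120)^2) = 4.9645


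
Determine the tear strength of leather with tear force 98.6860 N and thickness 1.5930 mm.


Formula: Tear strength = force / thickness
Substituting: Tear strength = 98.6860 / 1.5930
Result: 61.9498 N/mm


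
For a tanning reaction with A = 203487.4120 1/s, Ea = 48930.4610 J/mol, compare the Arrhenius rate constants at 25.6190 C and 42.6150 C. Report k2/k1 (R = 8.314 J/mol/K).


T1 = 25.6190 + 273.15 = 298.7690 K; T2 = 42.6150 + 273.15 = 315.7650 K
k1 = A * exp(-Ea/(R*T1)) = 203487.4120 * exp(-48930.4610/(8.314*298.7690)) = 5.6699e-04 1/s
k2 = A * exp(-Ea/(R*T2)) = 203487.4120 * exp(-48930.4610/(8.314*315.7650)) = 0.00163699 1/s
k2/k1 = 0.00163699 / 5.6699e-04 = 2.8872
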